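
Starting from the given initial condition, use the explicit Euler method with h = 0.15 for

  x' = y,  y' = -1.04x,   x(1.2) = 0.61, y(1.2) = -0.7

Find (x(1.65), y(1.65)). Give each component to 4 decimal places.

0.2546, -0.9341

Euler on (x,y): x_{n+1} = x_n + h·x', y_{n+1} = y_n + h·y'.
1.200000: (0.610000, -0.700000); f=(-0.700000, -0.634400) → (0.505000, -0.795160)
1.350000: (0.505000, -0.795160); f=(-0.795160, -0.525200) → (0.385726, -0.873940)
1.500000: (0.385726, -0.873940); f=(-0.873940, -0.401155) → (0.254635, -0.934113)
(x(1.65), y(1.65)) ≈ (0.2546, -0.9341)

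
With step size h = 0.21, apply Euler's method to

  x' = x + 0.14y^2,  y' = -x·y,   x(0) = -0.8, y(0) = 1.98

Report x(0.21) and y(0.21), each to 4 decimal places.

-0.8527, 2.3126

Euler on (x,y): x_{n+1} = x_n + h·x', y_{n+1} = y_n + h·y'.
0.000000: (-0.800000, 1.980000); f=(-0.251144, 1.584000) → (-0.852740, 2.312640)
(x(0.21), y(0.21)) ≈ (-0.8527, 2.3126)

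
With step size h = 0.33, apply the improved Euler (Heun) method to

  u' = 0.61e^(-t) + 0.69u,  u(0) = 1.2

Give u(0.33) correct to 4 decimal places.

1.7003

Heun: k1 = f(t_n, u_n); k2 = f(t_n + h, u_n + h·k1); u_{n+1} = u_n + (h/2)·(k1 + k2).
t=0.000000, u=1.200000:
  k1 = f(0.000000, 1.200000) = 1.438000
  k2 = f(0.330000, 1.674540) = 1.593976
  u ← 1.200000 + (0.33/2)·(1.438000 + 1.593976) = 1.700276
u(0.33) ≈ 1.7003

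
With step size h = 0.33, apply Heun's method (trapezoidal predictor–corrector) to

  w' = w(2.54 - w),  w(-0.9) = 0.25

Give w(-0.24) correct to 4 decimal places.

Heun: k1 = f(t_n, w_n); k2 = f(t_n + h, w_n + h·k1); w_{n+1} = w_n + (h/2)·(k1 + k2).
t=-0.900000, w=0.250000:
  k1 = f(-0.900000, 0.250000) = 0.572500
  k2 = f(-0.570000, 0.438925) = 0.922214
  w ← 0.250000 + (0.33/2)·(0.572500 + 0.922214) = 0.496628
t=-0.570000, w=0.496628:
  k1 = f(-0.570000, 0.496628) = 1.014796
  k2 = f(-0.240000, 0.831510) = 1.420627
  w ← 0.496628 + (0.33/2)·(1.014796 + 1.420627) = 0.898473
w(-0.24) ≈ 0.8985

0.8985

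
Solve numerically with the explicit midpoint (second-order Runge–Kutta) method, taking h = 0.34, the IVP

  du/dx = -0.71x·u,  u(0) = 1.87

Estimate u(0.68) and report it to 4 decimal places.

Midpoint: k1 = f(x_n, u_n); k2 = f(x_n + h/2, u_n + (h/2)·k1); u_{n+1} = u_n + h·k2.
x=0.000000, u=1.870000:
  k1 = f(0.000000, 1.870000) = 0.000000
  k2 = f(0.170000, 1.870000) = -0.225709
  u ← 1.870000 + 0.34·(-0.225709) = 1.793259
x=0.340000, u=1.793259:
  k1 = f(0.340000, 1.793259) = -0.432893
  k2 = f(0.510000, 1.719667) = -0.622691
  u ← 1.793259 + 0.34·(-0.622691) = 1.581544
u(0.68) ≈ 1.5815

1.5815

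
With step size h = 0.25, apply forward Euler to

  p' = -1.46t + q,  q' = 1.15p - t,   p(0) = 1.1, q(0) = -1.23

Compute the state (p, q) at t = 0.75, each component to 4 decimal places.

Euler on (p,q): p_{n+1} = p_n + h·p', q_{n+1} = q_n + h·q'.
0.000000: (1.100000, -1.230000); f=(-1.230000, 1.265000) → (0.792500, -0.913750)
0.250000: (0.792500, -0.913750); f=(-1.278750, 0.661375) → (0.472813, -0.748406)
0.500000: (0.472813, -0.748406); f=(-1.478406, 0.043734) → (0.103211, -0.737473)
(p(0.75), q(0.75)) ≈ (0.1032, -0.7375)

0.1032, -0.7375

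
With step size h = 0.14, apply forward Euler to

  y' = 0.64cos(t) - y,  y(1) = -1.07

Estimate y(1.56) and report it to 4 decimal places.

Euler: y_{n+1} = y_n + h·f(t_n, y_n).
t=1.000000, y=-1.070000: f=1.415793 → y ← -1.070000 + 0.14·1.415793 = -0.871789
t=1.140000, y=-0.871789: f=1.139049 → y ← -0.871789 + 0.14·1.139049 = -0.712322
t=1.280000, y=-0.712322: f=0.895820 → y ← -0.712322 + 0.14·0.895820 = -0.586907
t=1.420000, y=-0.586907: f=0.683052 → y ← -0.586907 + 0.14·0.683052 = -0.491280
y(1.56) ≈ -0.4913

-0.4913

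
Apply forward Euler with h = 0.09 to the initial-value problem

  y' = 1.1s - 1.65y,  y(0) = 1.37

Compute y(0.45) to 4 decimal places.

Euler: y_{n+1} = y_n + h·f(s_n, y_n).
s=0.000000, y=1.370000: f=-2.260500 → y ← 1.370000 + 0.09·(-2.260500) = 1.166555
s=0.090000, y=1.166555: f=-1.825816 → y ← 1.166555 + 0.09·(-1.825816) = 1.002232
s=0.180000, y=1.002232: f=-1.455682 → y ← 1.002232 + 0.09·(-1.455682) = 0.871220
s=0.270000, y=0.871220: f=-1.140513 → y ← 0.871220 + 0.09·(-1.140513) = 0.768574
s=0.360000, y=0.768574: f=-0.872147 → y ← 0.768574 + 0.09·(-0.872147) = 0.690081
y(0.45) ≈ 0.6901

0.6901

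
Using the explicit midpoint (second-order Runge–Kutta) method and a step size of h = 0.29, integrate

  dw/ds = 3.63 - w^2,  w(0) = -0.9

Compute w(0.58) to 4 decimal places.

1.0282

Midpoint: k1 = f(s_n, w_n); k2 = f(s_n + h/2, w_n + (h/2)·k1); w_{n+1} = w_n + h·k2.
s=0.000000, w=-0.900000:
  k1 = f(0.000000, -0.900000) = 2.820000
  k2 = f(0.145000, -0.491100) = 3.388821
  w ← -0.900000 + 0.29·3.388821 = 0.082758
s=0.290000, w=0.082758:
  k1 = f(0.290000, 0.082758) = 3.623151
  k2 = f(0.435000, 0.608115) = 3.260196
  w ← 0.082758 + 0.29·3.260196 = 1.028215
w(0.58) ≈ 1.0282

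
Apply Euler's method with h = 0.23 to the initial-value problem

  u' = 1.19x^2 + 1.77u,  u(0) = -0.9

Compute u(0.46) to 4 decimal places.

Euler: u_{n+1} = u_n + h·f(x_n, u_n).
x=0.000000, u=-0.900000: f=-1.593000 → u ← -0.900000 + 0.23·(-1.593000) = -1.266390
x=0.230000, u=-1.266390: f=-2.178559 → u ← -1.266390 + 0.23·(-2.178559) = -1.767459
u(0.46) ≈ -1.7675

-1.7675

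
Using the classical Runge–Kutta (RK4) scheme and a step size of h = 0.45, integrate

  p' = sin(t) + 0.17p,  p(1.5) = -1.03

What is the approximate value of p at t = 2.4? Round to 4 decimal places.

-0.3230

RK4: k1 = f(t_n, p_n); k2 = f(t_n + h/2, p_n + (h/2)·k1); k3 = f(t_n + h/2, p_n + (h/2)·k2); k4 = f(t_n + h, p_n + h·k3); p_{n+1} = p_n + (h/6)·(k1 + 2k2 + 2k3 + k4).
t=1.500000, p=-1.030000:
  k1 = f(1.500000, -1.030000) = 0.822395
  k2 = f(1.725000, -0.844961) = 0.844491
  k3 = f(1.725000, -0.839990) = 0.845336
  k4 = f(1.950000, -0.649599) = 0.818528
  p ← -1.030000 + (0.45/6)·(k1 + 2k2 + 2k3 + k4) = -0.653457
t=1.950000, p=-0.653457:
  k1 = f(1.950000, -0.653457) = 0.817872
  k2 = f(2.175000, -0.469436) = 0.743151
  k3 = f(2.175000, -0.486248) = 0.740293
  k4 = f(2.400000, -0.320325) = 0.621008
  p ← -0.653457 + (0.45/6)·(k1 + 2k2 + 2k3 + k4) = -0.323024
p(2.4) ≈ -0.3230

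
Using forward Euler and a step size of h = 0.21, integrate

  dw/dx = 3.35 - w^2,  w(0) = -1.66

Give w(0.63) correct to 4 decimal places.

Euler: w_{n+1} = w_n + h·f(x_n, w_n).
x=0.000000, w=-1.660000: f=0.594400 → w ← -1.660000 + 0.21·0.594400 = -1.535176
x=0.210000, w=-1.535176: f=0.993235 → w ← -1.535176 + 0.21·0.993235 = -1.326597
x=0.420000, w=-1.326597: f=1.590141 → w ← -1.326597 + 0.21·1.590141 = -0.992667
w(0.63) ≈ -0.9927

-0.9927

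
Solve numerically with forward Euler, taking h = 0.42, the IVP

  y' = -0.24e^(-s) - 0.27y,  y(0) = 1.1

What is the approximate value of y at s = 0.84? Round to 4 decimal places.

Euler: y_{n+1} = y_n + h·f(s_n, y_n).
s=0.000000, y=1.100000: f=-0.537000 → y ← 1.100000 + 0.42·(-0.537000) = 0.874460
s=0.420000, y=0.874460: f=-0.393795 → y ← 0.874460 + 0.42·(-0.393795) = 0.709066
y(0.84) ≈ 0.7091

0.7091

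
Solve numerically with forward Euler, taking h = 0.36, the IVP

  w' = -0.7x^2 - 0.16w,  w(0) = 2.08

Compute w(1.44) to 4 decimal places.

1.1946

Euler: w_{n+1} = w_n + h·f(x_n, w_n).
x=0.000000, w=2.080000: f=-0.332800 → w ← 2.080000 + 0.36·(-0.332800) = 1.960192
x=0.360000, w=1.960192: f=-0.404351 → w ← 1.960192 + 0.36·(-0.404351) = 1.814626
x=0.720000, w=1.814626: f=-0.653220 → w ← 1.814626 + 0.36·(-0.653220) = 1.579466
x=1.080000, w=1.579466: f=-1.069195 → w ← 1.579466 + 0.36·(-1.069195) = 1.194556
w(1.44) ≈ 1.1946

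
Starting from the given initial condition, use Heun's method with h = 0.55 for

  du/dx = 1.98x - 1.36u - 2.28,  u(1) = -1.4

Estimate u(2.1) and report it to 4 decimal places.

Heun: k1 = f(x_n, u_n); k2 = f(x_n + h, u_n + h·k1); u_{n+1} = u_n + (h/2)·(k1 + k2).
x=1.000000, u=-1.400000:
  k1 = f(1.000000, -1.400000) = 1.604000
  k2 = f(1.550000, -0.517800) = 1.493208
  u ← -1.400000 + (0.55/2)·(1.604000 + 1.493208) = -0.548268
x=1.550000, u=-0.548268:
  k1 = f(1.550000, -0.548268) = 1.534644
  k2 = f(2.100000, 0.295787) = 1.475730
  u ← -0.548268 + (0.55/2)·(1.534644 + 1.475730) = 0.279585
u(2.1) ≈ 0.2796

0.2796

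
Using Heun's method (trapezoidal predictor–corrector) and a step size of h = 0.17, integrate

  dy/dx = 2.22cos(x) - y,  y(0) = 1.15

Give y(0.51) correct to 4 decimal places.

Heun: k1 = f(x_n, y_n); k2 = f(x_n + h, y_n + h·k1); y_{n+1} = y_n + (h/2)·(k1 + k2).
x=0.000000, y=1.150000:
  k1 = f(0.000000, 1.150000) = 1.070000
  k2 = f(0.170000, 1.331900) = 0.856098
  y ← 1.150000 + (0.17/2)·(1.070000 + 0.856098) = 1.313718
x=0.170000, y=1.313718:
  k1 = f(0.170000, 1.313718) = 0.874280
  k2 = f(0.340000, 1.462346) = 0.630569
  y ← 1.313718 + (0.17/2)·(0.874280 + 0.630569) = 1.441631
x=0.340000, y=1.441631:
  k1 = f(0.340000, 1.441631) = 0.651285
  k2 = f(0.510000, 1.552349) = 0.385144
  y ← 1.441631 + (0.17/2)·(0.651285 + 0.385144) = 1.529727
y(0.51) ≈ 1.5297

1.5297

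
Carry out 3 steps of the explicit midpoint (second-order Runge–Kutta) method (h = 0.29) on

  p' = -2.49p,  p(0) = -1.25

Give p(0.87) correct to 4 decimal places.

-0.1953

Midpoint: k1 = f(x_n, p_n); k2 = f(x_n + h/2, p_n + (h/2)·k1); p_{n+1} = p_n + h·k2.
x=0.000000, p=-1.250000:
  k1 = f(0.000000, -1.250000) = 3.112500
  k2 = f(0.145000, -0.798687) = 1.988732
  p ← -1.250000 + 0.29·1.988732 = -0.673268
x=0.290000, p=-0.673268:
  k1 = f(0.290000, -0.673268) = 1.676437
  k2 = f(0.435000, -0.430184) = 1.071159
  p ← -0.673268 + 0.29·1.071159 = -0.362632
x=0.580000, p=-0.362632:
  k1 = f(0.580000, -0.362632) = 0.902953
  k2 = f(0.725000, -0.231703) = 0.576942
  p ← -0.362632 + 0.29·0.576942 = -0.195319
p(0.87) ≈ -0.1953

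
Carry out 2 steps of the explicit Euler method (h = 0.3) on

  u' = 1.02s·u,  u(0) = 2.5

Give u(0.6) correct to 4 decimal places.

2.7295

Euler: u_{n+1} = u_n + h·f(s_n, u_n).
s=0.000000, u=2.500000: f=0.000000 → u ← 2.500000 + 0.3·0.000000 = 2.500000
s=0.300000, u=2.500000: f=0.765000 → u ← 2.500000 + 0.3·0.765000 = 2.729500
u(0.6) ≈ 2.7295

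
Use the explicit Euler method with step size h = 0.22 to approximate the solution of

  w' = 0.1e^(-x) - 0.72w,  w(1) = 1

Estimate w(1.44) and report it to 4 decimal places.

0.7216

Euler: w_{n+1} = w_n + h·f(x_n, w_n).
x=1.000000, w=1.000000: f=-0.683212 → w ← 1.000000 + 0.22·(-0.683212) = 0.849693
x=1.220000, w=0.849693: f=-0.582256 → w ← 0.849693 + 0.22·(-0.582256) = 0.721597
w(1.44) ≈ 0.7216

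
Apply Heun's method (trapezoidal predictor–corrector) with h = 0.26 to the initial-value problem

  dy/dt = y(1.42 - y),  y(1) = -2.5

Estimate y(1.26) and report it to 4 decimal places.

-8.0186

Heun: k1 = f(t_n, y_n); k2 = f(t_n + h, y_n + h·k1); y_{n+1} = y_n + (h/2)·(k1 + k2).
t=1.000000, y=-2.500000:
  k1 = f(1.000000, -2.500000) = -9.800000
  k2 = f(1.260000, -5.048000) = -32.650464
  y ← -2.500000 + (0.26/2)·(-9.800000 + (-32.650464)) = -8.018560
y(1.26) ≈ -8.0186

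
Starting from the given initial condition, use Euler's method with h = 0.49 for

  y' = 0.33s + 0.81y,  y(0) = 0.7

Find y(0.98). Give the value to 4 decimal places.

1.4452

Euler: y_{n+1} = y_n + h·f(s_n, y_n).
s=0.000000, y=0.700000: f=0.567000 → y ← 0.700000 + 0.49·0.567000 = 0.977830
s=0.490000, y=0.977830: f=0.953742 → y ← 0.977830 + 0.49·0.953742 = 1.445164
y(0.98) ≈ 1.4452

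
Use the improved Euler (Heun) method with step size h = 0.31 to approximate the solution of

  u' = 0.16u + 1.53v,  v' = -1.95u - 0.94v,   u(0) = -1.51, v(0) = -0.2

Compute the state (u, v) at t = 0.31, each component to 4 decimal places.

-1.4537, 0.6809

Heun on (u,v): k1 = f(t_n, state_n); k2 = f(t_n + h, state_n + h·k1); state_{n+1} = state_n + (h/2)·(k1 + k2).
0.000000: (-1.510000, -0.200000)
  k1 = (-0.547600, 3.132500)
  predictor → (-1.679756, 0.771075)
  k2 = (0.910984, 2.550714)
  → (-1.453676, 0.680898)
(u(0.31), v(0.31)) ≈ (-1.4537, 0.6809)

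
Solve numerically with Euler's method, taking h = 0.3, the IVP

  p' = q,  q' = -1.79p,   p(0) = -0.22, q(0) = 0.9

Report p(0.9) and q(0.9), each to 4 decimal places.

0.6528, 0.8004

Euler on (p,q): p_{n+1} = p_n + h·p', q_{n+1} = q_n + h·q'.
0.000000: (-0.220000, 0.900000); f=(0.900000, 0.393800) → (0.050000, 1.018140)
0.300000: (0.050000, 1.018140); f=(1.018140, -0.089500) → (0.355442, 0.991290)
0.600000: (0.355442, 0.991290); f=(0.991290, -0.636241) → (0.652829, 0.800418)
(p(0.9), q(0.9)) ≈ (0.6528, 0.8004)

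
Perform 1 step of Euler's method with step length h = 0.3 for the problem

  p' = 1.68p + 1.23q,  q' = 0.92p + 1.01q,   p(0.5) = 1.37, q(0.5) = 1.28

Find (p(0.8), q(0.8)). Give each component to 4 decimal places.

2.5328, 2.0460

Euler on (p,q): p_{n+1} = p_n + h·p', q_{n+1} = q_n + h·q'.
0.500000: (1.370000, 1.280000); f=(3.876000, 2.553200) → (2.532800, 2.045960)
(p(0.8), q(0.8)) ≈ (2.5328, 2.0460)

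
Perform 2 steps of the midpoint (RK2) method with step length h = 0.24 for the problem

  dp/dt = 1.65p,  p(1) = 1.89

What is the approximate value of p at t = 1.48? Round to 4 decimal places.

4.1086

Midpoint: k1 = f(t_n, p_n); k2 = f(t_n + h/2, p_n + (h/2)·k1); p_{n+1} = p_n + h·k2.
t=1.000000, p=1.890000:
  k1 = f(1.000000, 1.890000) = 3.118500
  k2 = f(1.120000, 2.264220) = 3.735963
  p ← 1.890000 + 0.24·3.735963 = 2.786631
t=1.240000, p=2.786631:
  k1 = f(1.240000, 2.786631) = 4.597941
  k2 = f(1.360000, 3.338384) = 5.508334
  p ← 2.786631 + 0.24·5.508334 = 4.108631
p(1.48) ≈ 4.1086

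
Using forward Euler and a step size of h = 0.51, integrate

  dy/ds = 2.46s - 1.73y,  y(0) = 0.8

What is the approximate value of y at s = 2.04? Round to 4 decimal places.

2.0792

Euler: y_{n+1} = y_n + h·f(s_n, y_n).
s=0.000000, y=0.800000: f=-1.384000 → y ← 0.800000 + 0.51·(-1.384000) = 0.094160
s=0.510000, y=0.094160: f=1.091703 → y ← 0.094160 + 0.51·1.091703 = 0.650929
s=1.020000, y=0.650929: f=1.383093 → y ← 0.650929 + 0.51·1.383093 = 1.356306
s=1.530000, y=1.356306: f=1.417390 → y ← 1.356306 + 0.51·1.417390 = 2.079175
y(2.04) ≈ 2.0792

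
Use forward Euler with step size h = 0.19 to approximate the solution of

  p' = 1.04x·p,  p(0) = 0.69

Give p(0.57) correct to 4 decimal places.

Euler: p_{n+1} = p_n + h·f(x_n, p_n).
x=0.000000, p=0.690000: f=0.000000 → p ← 0.690000 + 0.19·0.000000 = 0.690000
x=0.190000, p=0.690000: f=0.136344 → p ← 0.690000 + 0.19·0.136344 = 0.715905
x=0.380000, p=0.715905: f=0.282926 → p ← 0.715905 + 0.19·0.282926 = 0.769661
p(0.57) ≈ 0.7697

0.7697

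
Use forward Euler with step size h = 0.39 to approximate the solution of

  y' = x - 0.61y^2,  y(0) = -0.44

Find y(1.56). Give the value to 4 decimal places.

0.3306

Euler: y_{n+1} = y_n + h·f(x_n, y_n).
x=0.000000, y=-0.440000: f=-0.118096 → y ← -0.440000 + 0.39·(-0.118096) = -0.486057
x=0.390000, y=-0.486057: f=0.245886 → y ← -0.486057 + 0.39·0.245886 = -0.390162
x=0.780000, y=-0.390162: f=0.687142 → y ← -0.390162 + 0.39·0.687142 = -0.122176
x=1.170000, y=-0.122176: f=1.160894 → y ← -0.122176 + 0.39·1.160894 = 0.330572
y(1.56) ≈ 0.3306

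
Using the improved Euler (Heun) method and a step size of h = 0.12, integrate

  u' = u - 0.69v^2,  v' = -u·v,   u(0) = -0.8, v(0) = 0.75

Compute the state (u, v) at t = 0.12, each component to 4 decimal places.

-0.9558, 0.8325

Heun on (u,v): k1 = f(t_n, state_n); k2 = f(t_n + h, state_n + h·k1); state_{n+1} = state_n + (h/2)·(k1 + k2).
0.000000: (-0.800000, 0.750000)
  k1 = (-1.188125, 0.600000)
  predictor → (-0.942575, 0.822000)
  k2 = (-1.408797, 0.774797)
  → (-0.955815, 0.832488)
(u(0.12), v(0.12)) ≈ (-0.9558, 0.8325)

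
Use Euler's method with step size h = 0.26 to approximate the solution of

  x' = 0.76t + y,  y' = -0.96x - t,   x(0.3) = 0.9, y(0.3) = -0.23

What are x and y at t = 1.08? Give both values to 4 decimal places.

0.7990, -1.3335

Euler on (x,y): x_{n+1} = x_n + h·x', y_{n+1} = y_n + h·y'.
0.300000: (0.900000, -0.230000); f=(-0.002000, -1.164000) → (0.899480, -0.532640)
0.560000: (0.899480, -0.532640); f=(-0.107040, -1.423501) → (0.871650, -0.902750)
0.820000: (0.871650, -0.902750); f=(-0.279550, -1.656784) → (0.798967, -1.333514)
(x(1.08), y(1.08)) ≈ (0.7990, -1.3335)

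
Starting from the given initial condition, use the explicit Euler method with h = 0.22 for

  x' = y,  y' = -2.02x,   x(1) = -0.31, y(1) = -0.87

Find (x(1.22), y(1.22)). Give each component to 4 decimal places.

Euler on (x,y): x_{n+1} = x_n + h·x', y_{n+1} = y_n + h·y'.
1.000000: (-0.310000, -0.870000); f=(-0.870000, 0.626200) → (-0.501400, -0.732236)
(x(1.22), y(1.22)) ≈ (-0.5014, -0.7322)

-0.5014, -0.7322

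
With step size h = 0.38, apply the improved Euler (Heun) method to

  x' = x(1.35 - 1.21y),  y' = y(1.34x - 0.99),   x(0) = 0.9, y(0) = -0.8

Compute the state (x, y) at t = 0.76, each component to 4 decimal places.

Heun on (x,y): k1 = f(t_n, state_n); k2 = f(t_n + h, state_n + h·k1); state_{n+1} = state_n + (h/2)·(k1 + k2).
0.000000: (0.900000, -0.800000)
  k1 = (2.086200, -0.172800)
  predictor → (1.692756, -0.865664)
  k2 = (4.058304, -1.106572)
  → (2.067456, -1.043081)
0.380000: (2.067456, -1.043081)
  k1 = (5.400458, -1.857091)
  predictor → (4.119630, -1.748775)
  k2 = (14.278712, -7.922484)
  → (5.806498, -2.901200)
(x(0.76), y(0.76)) ≈ (5.8065, -2.9012)

5.8065, -2.9012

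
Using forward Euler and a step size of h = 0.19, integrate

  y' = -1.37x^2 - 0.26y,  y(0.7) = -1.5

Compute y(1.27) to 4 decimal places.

-1.9034

Euler: y_{n+1} = y_n + h·f(x_n, y_n).
x=0.700000, y=-1.500000: f=-0.281300 → y ← -1.500000 + 0.19·(-0.281300) = -1.553447
x=0.890000, y=-1.553447: f=-0.681281 → y ← -1.553447 + 0.19·(-0.681281) = -1.682890
x=1.080000, y=-1.682890: f=-1.160417 → y ← -1.682890 + 0.19·(-1.160417) = -1.903369
y(1.27) ≈ -1.9034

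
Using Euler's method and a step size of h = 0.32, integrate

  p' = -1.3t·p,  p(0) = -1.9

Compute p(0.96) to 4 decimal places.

Euler: p_{n+1} = p_n + h·f(t_n, p_n).
t=0.000000, p=-1.900000: f=0.000000 → p ← -1.900000 + 0.32·0.000000 = -1.900000
t=0.320000, p=-1.900000: f=0.790400 → p ← -1.900000 + 0.32·0.790400 = -1.647072
t=0.640000, p=-1.647072: f=1.370364 → p ← -1.647072 + 0.32·1.370364 = -1.208556
p(0.96) ≈ -1.2086

-1.2086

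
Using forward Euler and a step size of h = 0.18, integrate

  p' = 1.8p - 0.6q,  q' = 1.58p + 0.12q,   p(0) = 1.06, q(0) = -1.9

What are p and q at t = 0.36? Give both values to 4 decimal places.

Euler on (p,q): p_{n+1} = p_n + h·p', q_{n+1} = q_n + h·q'.
0.000000: (1.060000, -1.900000); f=(3.048000, 1.446800) → (1.608640, -1.639576)
0.180000: (1.608640, -1.639576); f=(3.879298, 2.344902) → (2.306914, -1.217494)
(p(0.36), q(0.36)) ≈ (2.3069, -1.2175)

2.3069, -1.2175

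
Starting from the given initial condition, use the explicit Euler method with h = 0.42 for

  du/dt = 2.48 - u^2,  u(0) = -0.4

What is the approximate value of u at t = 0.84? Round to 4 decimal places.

1.4774

Euler: u_{n+1} = u_n + h·f(t_n, u_n).
t=0.000000, u=-0.400000: f=2.320000 → u ← -0.400000 + 0.42·2.320000 = 0.574400
t=0.420000, u=0.574400: f=2.150065 → u ← 0.574400 + 0.42·2.150065 = 1.477427
u(0.84) ≈ 1.4774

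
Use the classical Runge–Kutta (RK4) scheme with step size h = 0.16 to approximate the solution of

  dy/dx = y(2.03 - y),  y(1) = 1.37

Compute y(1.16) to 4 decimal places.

1.5058

RK4: k1 = f(x_n, y_n); k2 = f(x_n + h/2, y_n + (h/2)·k1); k3 = f(x_n + h/2, y_n + (h/2)·k2); k4 = f(x_n + h, y_n + h·k3); y_{n+1} = y_n + (h/6)·(k1 + 2k2 + 2k3 + k4).
x=1.000000, y=1.370000:
  k1 = f(1.000000, 1.370000) = 0.904200
  k2 = f(1.080000, 1.442336) = 0.847609
  k3 = f(1.080000, 1.437809) = 0.851458
  k4 = f(1.160000, 1.506233) = 0.788915
  y ← 1.370000 + (0.16/6)·(k1 + 2k2 + 2k3 + k4) = 1.505767
y(1.16) ≈ 1.5058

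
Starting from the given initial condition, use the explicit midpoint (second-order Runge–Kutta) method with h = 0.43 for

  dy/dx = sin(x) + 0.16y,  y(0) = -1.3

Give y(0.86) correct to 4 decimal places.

Midpoint: k1 = f(x_n, y_n); k2 = f(x_n + h/2, y_n + (h/2)·k1); y_{n+1} = y_n + h·k2.
x=0.000000, y=-1.300000:
  k1 = f(0.000000, -1.300000) = -0.208000
  k2 = f(0.215000, -1.344720) = -0.001808
  y ← -1.300000 + 0.43·(-0.001808) = -1.300777
x=0.430000, y=-1.300777:
  k1 = f(0.430000, -1.300777) = 0.208746
  k2 = f(0.645000, -1.255897) = 0.400255
  y ← -1.300777 + 0.43·0.400255 = -1.128668
y(0.86) ≈ -1.1287

-1.1287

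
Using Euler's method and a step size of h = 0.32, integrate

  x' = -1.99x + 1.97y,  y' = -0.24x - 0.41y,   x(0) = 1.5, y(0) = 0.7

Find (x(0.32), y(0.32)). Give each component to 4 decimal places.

0.9861, 0.4930

Euler on (x,y): x_{n+1} = x_n + h·x', y_{n+1} = y_n + h·y'.
0.000000: (1.500000, 0.700000); f=(-1.606000, -0.647000) → (0.986080, 0.492960)
(x(0.32), y(0.32)) ≈ (0.9861, 0.4930)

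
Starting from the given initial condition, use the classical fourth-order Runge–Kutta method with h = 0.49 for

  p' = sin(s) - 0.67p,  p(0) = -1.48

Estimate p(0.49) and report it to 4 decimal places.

RK4: k1 = f(s_n, p_n); k2 = f(s_n + h/2, p_n + (h/2)·k1); k3 = f(s_n + h/2, p_n + (h/2)·k2); k4 = f(s_n + h, p_n + h·k3); p_{n+1} = p_n + (h/6)·(k1 + 2k2 + 2k3 + k4).
s=0.000000, p=-1.480000:
  k1 = f(0.000000, -1.480000) = 0.991600
  k2 = f(0.245000, -1.237058) = 1.071385
  k3 = f(0.245000, -1.217511) = 1.058288
  k4 = f(0.490000, -0.961439) = 1.114790
  p ← -1.480000 + (0.49/6)·(k1 + 2k2 + 2k3 + k4) = -0.960131
p(0.49) ≈ -0.9601

-0.9601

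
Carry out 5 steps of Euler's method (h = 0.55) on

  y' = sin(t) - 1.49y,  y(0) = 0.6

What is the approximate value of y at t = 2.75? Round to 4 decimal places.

Euler: y_{n+1} = y_n + h·f(t_n, y_n).
t=0.000000, y=0.600000: f=-0.894000 → y ← 0.600000 + 0.55·(-0.894000) = 0.108300
t=0.550000, y=0.108300: f=0.361320 → y ← 0.108300 + 0.55·0.361320 = 0.307026
t=1.100000, y=0.307026: f=0.433738 → y ← 0.307026 + 0.55·0.433738 = 0.545582
t=1.650000, y=0.545582: f=0.183947 → y ← 0.545582 + 0.55·0.183947 = 0.646753
t=2.200000, y=0.646753: f=-0.155166 → y ← 0.646753 + 0.55·(-0.155166) = 0.561412
y(2.75) ≈ 0.5614

0.5614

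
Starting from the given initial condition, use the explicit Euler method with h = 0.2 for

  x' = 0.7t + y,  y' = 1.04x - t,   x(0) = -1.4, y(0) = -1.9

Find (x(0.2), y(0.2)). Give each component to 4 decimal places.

-1.7800, -2.1912

Euler on (x,y): x_{n+1} = x_n + h·x', y_{n+1} = y_n + h·y'.
0.000000: (-1.400000, -1.900000); f=(-1.900000, -1.456000) → (-1.780000, -2.191200)
(x(0.2), y(0.2)) ≈ (-1.7800, -2.1912)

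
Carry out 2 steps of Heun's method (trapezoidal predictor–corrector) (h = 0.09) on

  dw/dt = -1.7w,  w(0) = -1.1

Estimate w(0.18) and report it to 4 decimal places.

Heun: k1 = f(t_n, w_n); k2 = f(t_n + h, w_n + h·k1); w_{n+1} = w_n + (h/2)·(k1 + k2).
t=0.000000, w=-1.100000:
  k1 = f(0.000000, -1.100000) = 1.870000
  k2 = f(0.090000, -0.931700) = 1.583890
  w ← -1.100000 + (0.09/2)·(1.870000 + 1.583890) = -0.944575
t=0.090000, w=-0.944575:
  k1 = f(0.090000, -0.944575) = 1.605777
  k2 = f(0.180000, -0.800055) = 1.360093
  w ← -0.944575 + (0.09/2)·(1.605777 + 1.360093) = -0.811111
w(0.18) ≈ -0.8111

-0.8111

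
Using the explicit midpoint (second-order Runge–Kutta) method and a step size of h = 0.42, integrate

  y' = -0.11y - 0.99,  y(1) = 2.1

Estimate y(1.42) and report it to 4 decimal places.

Midpoint: k1 = f(x_n, y_n); k2 = f(x_n + h/2, y_n + (h/2)·k1); y_{n+1} = y_n + h·k2.
x=1.000000, y=2.100000:
  k1 = f(1.000000, 2.100000) = -1.221000
  k2 = f(1.210000, 1.843590) = -1.192795
  y ← 2.100000 + 0.42·(-1.192795) = 1.599026
y(1.42) ≈ 1.5990

1.5990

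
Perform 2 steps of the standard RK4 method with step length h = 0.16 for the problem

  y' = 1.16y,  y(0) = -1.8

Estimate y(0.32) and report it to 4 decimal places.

RK4: k1 = f(t_n, y_n); k2 = f(t_n + h/2, y_n + (h/2)·k1); k3 = f(t_n + h/2, y_n + (h/2)·k2); k4 = f(t_n + h, y_n + h·k3); y_{n+1} = y_n + (h/6)·(k1 + 2k2 + 2k3 + k4).
t=0.000000, y=-1.800000:
  k1 = f(0.000000, -1.800000) = -2.088000
  k2 = f(0.080000, -1.967040) = -2.281766
  k3 = f(0.080000, -1.982541) = -2.299748
  k4 = f(0.160000, -2.167960) = -2.514833
  y ← -1.800000 + (0.16/6)·(k1 + 2k2 + 2k3 + k4) = -2.167090
t=0.160000, y=-2.167090:
  k1 = f(0.160000, -2.167090) = -2.513824
  k2 = f(0.240000, -2.368196) = -2.747107
  k3 = f(0.240000, -2.386858) = -2.768756
  k4 = f(0.320000, -2.610091) = -3.027705
  y ← -2.167090 + (0.16/6)·(k1 + 2k2 + 2k3 + k4) = -2.609043
y(0.32) ≈ -2.6090

-2.6090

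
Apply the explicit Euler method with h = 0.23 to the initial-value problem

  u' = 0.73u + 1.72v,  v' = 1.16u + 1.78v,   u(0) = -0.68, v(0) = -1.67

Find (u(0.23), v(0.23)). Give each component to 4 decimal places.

-1.4548, -2.5351

Euler on (u,v): u_{n+1} = u_n + h·u', v_{n+1} = v_n + h·v'.
0.000000: (-0.680000, -1.670000); f=(-3.368800, -3.761400) → (-1.454824, -2.535122)
(u(0.23), v(0.23)) ≈ (-1.4548, -2.5351)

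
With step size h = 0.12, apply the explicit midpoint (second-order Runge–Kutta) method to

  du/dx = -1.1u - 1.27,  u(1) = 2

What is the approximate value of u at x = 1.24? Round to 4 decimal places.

1.2701

Midpoint: k1 = f(x_n, u_n); k2 = f(x_n + h/2, u_n + (h/2)·k1); u_{n+1} = u_n + h·k2.
x=1.000000, u=2.000000:
  k1 = f(1.000000, 2.000000) = -3.470000
  k2 = f(1.060000, 1.791800) = -3.240980
  u ← 2.000000 + 0.12·(-3.240980) = 1.611082
x=1.120000, u=1.611082:
  k1 = f(1.120000, 1.611082) = -3.042191
  k2 = f(1.180000, 1.428551) = -2.841406
  u ← 1.611082 + 0.12·(-2.841406) = 1.270114
u(1.24) ≈ 1.2701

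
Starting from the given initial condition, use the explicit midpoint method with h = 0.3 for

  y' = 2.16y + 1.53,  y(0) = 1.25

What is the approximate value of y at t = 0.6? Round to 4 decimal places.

6.0518

Midpoint: k1 = f(t_n, y_n); k2 = f(t_n + h/2, y_n + (h/2)·k1); y_{n+1} = y_n + h·k2.
t=0.000000, y=1.250000:
  k1 = f(0.000000, 1.250000) = 4.230000
  k2 = f(0.150000, 1.884500) = 5.600520
  y ← 1.250000 + 0.3·5.600520 = 2.930156
t=0.300000, y=2.930156:
  k1 = f(0.300000, 2.930156) = 7.859137
  k2 = f(0.450000, 4.109027) = 10.405497
  y ← 2.930156 + 0.3·10.405497 = 6.051805
y(0.6) ≈ 6.0518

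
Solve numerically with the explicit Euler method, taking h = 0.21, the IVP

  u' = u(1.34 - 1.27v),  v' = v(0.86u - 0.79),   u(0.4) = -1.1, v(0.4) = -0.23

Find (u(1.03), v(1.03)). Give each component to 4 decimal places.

-2.5421, -0.0400

Euler on (u,v): u_{n+1} = u_n + h·u', v_{n+1} = v_n + h·v'.
0.400000: (-1.100000, -0.230000); f=(-1.795310, 0.399280) → (-1.477015, -0.146151)
0.610000: (-1.477015, -0.146151); f=(-2.253352, 0.301106) → (-1.950219, -0.082919)
0.820000: (-1.950219, -0.082919); f=(-2.818666, 0.204577) → (-2.542139, -0.039958)
(u(1.03), v(1.03)) ≈ (-2.5421, -0.0400)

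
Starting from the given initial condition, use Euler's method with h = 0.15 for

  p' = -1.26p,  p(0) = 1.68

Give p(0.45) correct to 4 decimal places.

0.8961

Euler: p_{n+1} = p_n + h·f(t_n, p_n).
t=0.000000, p=1.680000: f=-2.116800 → p ← 1.680000 + 0.15·(-2.116800) = 1.362480
t=0.150000, p=1.362480: f=-1.716725 → p ← 1.362480 + 0.15·(-1.716725) = 1.104971
t=0.300000, p=1.104971: f=-1.392264 → p ← 1.104971 + 0.15·(-1.392264) = 0.896132
p(0.45) ≈ 0.8961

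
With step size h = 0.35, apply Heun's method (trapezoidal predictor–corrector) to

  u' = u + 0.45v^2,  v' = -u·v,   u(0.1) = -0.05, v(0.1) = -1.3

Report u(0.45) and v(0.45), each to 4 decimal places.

0.2469, -1.2654

Heun on (u,v): k1 = f(s_n, state_n); k2 = f(s_n + h, state_n + h·k1); state_{n+1} = state_n + (h/2)·(k1 + k2).
0.100000: (-0.050000, -1.300000)
  k1 = (0.710500, -0.065000)
  predictor → (0.198675, -1.322750)
  k2 = (0.986025, 0.262797)
  → (0.246892, -1.265385)
(u(0.45), v(0.45)) ≈ (0.2469, -1.2654)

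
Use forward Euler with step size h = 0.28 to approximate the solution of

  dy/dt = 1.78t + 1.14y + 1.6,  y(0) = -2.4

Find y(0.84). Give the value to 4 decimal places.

-3.2280

Euler: y_{n+1} = y_n + h·f(t_n, y_n).
t=0.000000, y=-2.400000: f=-1.136000 → y ← -2.400000 + 0.28·(-1.136000) = -2.718080
t=0.280000, y=-2.718080: f=-1.000211 → y ← -2.718080 + 0.28·(-1.000211) = -2.998139
t=0.560000, y=-2.998139: f=-0.821079 → y ← -2.998139 + 0.28·(-0.821079) = -3.228041
y(0.84) ≈ -3.2280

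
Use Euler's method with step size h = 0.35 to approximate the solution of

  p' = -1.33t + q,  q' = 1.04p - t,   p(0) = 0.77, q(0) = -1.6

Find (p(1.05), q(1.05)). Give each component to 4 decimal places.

Euler on (p,q): p_{n+1} = p_n + h·p', q_{n+1} = q_n + h·q'.
0.000000: (0.770000, -1.600000); f=(-1.600000, 0.800800) → (0.210000, -1.319720)
0.350000: (0.210000, -1.319720); f=(-1.785220, -0.131600) → (-0.414827, -1.365780)
0.700000: (-0.414827, -1.365780); f=(-2.296780, -1.131420) → (-1.218700, -1.761777)
(p(1.05), q(1.05)) ≈ (-1.2187, -1.7618)

-1.2187, -1.7618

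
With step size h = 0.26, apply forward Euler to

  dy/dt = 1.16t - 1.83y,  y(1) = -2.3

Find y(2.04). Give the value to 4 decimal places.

0.7514

Euler: y_{n+1} = y_n + h·f(t_n, y_n).
t=1.000000, y=-2.300000: f=5.369000 → y ← -2.300000 + 0.26·5.369000 = -0.904060
t=1.260000, y=-0.904060: f=3.116030 → y ← -0.904060 + 0.26·3.116030 = -0.093892
t=1.520000, y=-0.093892: f=1.935023 → y ← -0.093892 + 0.26·1.935023 = 0.409214
t=1.780000, y=0.409214: f=1.315939 → y ← 0.409214 + 0.26·1.315939 = 0.751358
y(2.04) ≈ 0.7514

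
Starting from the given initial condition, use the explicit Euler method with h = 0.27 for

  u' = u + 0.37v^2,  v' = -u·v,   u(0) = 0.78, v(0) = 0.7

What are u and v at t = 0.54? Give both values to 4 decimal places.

Euler on (u,v): u_{n+1} = u_n + h·u', v_{n+1} = v_n + h·v'.
0.000000: (0.780000, 0.700000); f=(0.961300, -0.546000) → (1.039551, 0.552580)
0.270000: (1.039551, 0.552580); f=(1.152529, -0.574435) → (1.350734, 0.397483)
(u(0.54), v(0.54)) ≈ (1.3507, 0.3975)

1.3507, 0.3975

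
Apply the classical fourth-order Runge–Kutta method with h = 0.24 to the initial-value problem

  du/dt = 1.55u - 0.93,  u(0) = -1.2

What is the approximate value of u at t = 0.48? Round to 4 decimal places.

RK4: k1 = f(t_n, u_n); k2 = f(t_n + h/2, u_n + (h/2)·k1); k3 = f(t_n + h/2, u_n + (h/2)·k2); k4 = f(t_n + h, u_n + h·k3); u_{n+1} = u_n + (h/6)·(k1 + 2k2 + 2k3 + k4).
t=0.000000, u=-1.200000:
  k1 = f(0.000000, -1.200000) = -2.790000
  k2 = f(0.120000, -1.534800) = -3.308940
  k3 = f(0.120000, -1.597073) = -3.405463
  k4 = f(0.240000, -2.017311) = -4.056832
  u ← -1.200000 + (0.24/6)·(k1 + 2k2 + 2k3 + k4) = -2.011026
t=0.240000, u=-2.011026:
  k1 = f(0.240000, -2.011026) = -4.047090
  k2 = f(0.360000, -2.496676) = -4.799848
  k3 = f(0.360000, -2.587007) = -4.939861
  k4 = f(0.480000, -3.196592) = -5.884718
  u ← -2.011026 + (0.24/6)·(k1 + 2k2 + 2k3 + k4) = -3.187475
u(0.48) ≈ -3.1875

-3.1875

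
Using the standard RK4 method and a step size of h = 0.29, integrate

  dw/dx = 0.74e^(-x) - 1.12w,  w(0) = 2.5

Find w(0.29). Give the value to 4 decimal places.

RK4: k1 = f(x_n, w_n); k2 = f(x_n + h/2, w_n + (h/2)·k1); k3 = f(x_n + h/2, w_n + (h/2)·k2); k4 = f(x_n + h, w_n + h·k3); w_{n+1} = w_n + (h/6)·(k1 + 2k2 + 2k3 + k4).
x=0.000000, w=2.500000:
  k1 = f(0.000000, 2.500000) = -2.060000
  k2 = f(0.145000, 2.201300) = -1.825340
  k3 = f(0.145000, 2.235326) = -1.863448
  k4 = f(0.290000, 1.959600) = -1.641037
  w ← 2.500000 + (0.29/6)·(k1 + 2k2 + 2k3 + k4) = 1.964534
w(0.29) ≈ 1.9645

1.9645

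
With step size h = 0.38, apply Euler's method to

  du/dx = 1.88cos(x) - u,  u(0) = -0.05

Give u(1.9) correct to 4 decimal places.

0.6794

Euler: u_{n+1} = u_n + h·f(x_n, u_n).
x=0.000000, u=-0.050000: f=1.930000 → u ← -0.050000 + 0.38·1.930000 = 0.683400
x=0.380000, u=0.683400: f=1.062490 → u ← 0.683400 + 0.38·1.062490 = 1.087146
x=0.760000, u=1.087146: f=0.275546 → u ← 1.087146 + 0.38·0.275546 = 1.191853
x=1.140000, u=1.191853: f=-0.406776 → u ← 1.191853 + 0.38·(-0.406776) = 1.037279
x=1.520000, u=1.037279: f=-0.941823 → u ← 1.037279 + 0.38·(-0.941823) = 0.679386
u(1.9) ≈ 0.6794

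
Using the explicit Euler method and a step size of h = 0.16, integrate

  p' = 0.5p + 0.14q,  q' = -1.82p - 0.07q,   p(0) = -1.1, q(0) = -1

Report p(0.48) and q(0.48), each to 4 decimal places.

-1.4349, 0.0800

Euler on (p,q): p_{n+1} = p_n + h·p', q_{n+1} = q_n + h·q'.
0.000000: (-1.100000, -1.000000); f=(-0.690000, 2.072000) → (-1.210400, -0.668480)
0.160000: (-1.210400, -0.668480); f=(-0.698787, 2.249722) → (-1.322206, -0.308525)
0.320000: (-1.322206, -0.308525); f=(-0.704296, 2.428012) → (-1.434893, 0.079957)
(p(0.48), q(0.48)) ≈ (-1.4349, 0.0800)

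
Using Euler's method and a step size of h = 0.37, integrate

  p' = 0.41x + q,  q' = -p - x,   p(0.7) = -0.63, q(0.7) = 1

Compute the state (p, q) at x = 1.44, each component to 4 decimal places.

0.3689, 0.6351

Euler on (p,q): p_{n+1} = p_n + h·p', q_{n+1} = q_n + h·q'.
0.700000: (-0.630000, 1.000000); f=(1.287000, -0.070000) → (-0.153810, 0.974100)
1.070000: (-0.153810, 0.974100); f=(1.412800, -0.916190) → (0.368926, 0.635110)
(p(1.44), q(1.44)) ≈ (0.3689, 0.6351)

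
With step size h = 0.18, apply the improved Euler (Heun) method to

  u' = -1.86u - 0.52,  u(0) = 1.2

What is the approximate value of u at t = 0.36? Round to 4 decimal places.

0.4901

Heun: k1 = f(t_n, u_n); k2 = f(t_n + h, u_n + h·k1); u_{n+1} = u_n + (h/2)·(k1 + k2).
t=0.000000, u=1.200000:
  k1 = f(0.000000, 1.200000) = -2.752000
  k2 = f(0.180000, 0.704640) = -1.830630
  u ← 1.200000 + (0.18/2)·(-2.752000 + (-1.830630)) = 0.787563
t=0.180000, u=0.787563:
  k1 = f(0.180000, 0.787563) = -1.984868
  k2 = f(0.360000, 0.430287) = -1.320334
  u ← 0.787563 + (0.18/2)·(-1.984868 + (-1.320334)) = 0.490095
u(0.36) ≈ 0.4901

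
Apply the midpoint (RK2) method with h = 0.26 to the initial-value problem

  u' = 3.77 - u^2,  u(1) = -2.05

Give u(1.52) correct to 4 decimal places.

Midpoint: k1 = f(t_n, u_n); k2 = f(t_n + h/2, u_n + (h/2)·k1); u_{n+1} = u_n + h·k2.
t=1.000000, u=-2.050000:
  k1 = f(1.000000, -2.050000) = -0.432500
  k2 = f(1.130000, -2.106225) = -0.666184
  u ← -2.050000 + 0.26·(-0.666184) = -2.223208
t=1.260000, u=-2.223208:
  k1 = f(1.260000, -2.223208) = -1.172653
  k2 = f(1.390000, -2.375653) = -1.873725
  u ← -2.223208 + 0.26·(-1.873725) = -2.710376
u(1.52) ≈ -2.7104

-2.7104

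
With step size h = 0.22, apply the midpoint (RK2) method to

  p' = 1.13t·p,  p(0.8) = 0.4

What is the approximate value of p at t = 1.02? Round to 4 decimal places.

Midpoint: k1 = f(t_n, p_n); k2 = f(t_n + h/2, p_n + (h/2)·k1); p_{n+1} = p_n + h·k2.
t=0.800000, p=0.400000:
  k1 = f(0.800000, 0.400000) = 0.361600
  k2 = f(0.910000, 0.439776) = 0.452222
  p ← 0.400000 + 0.22·0.452222 = 0.499489
p(1.02) ≈ 0.4995

0.4995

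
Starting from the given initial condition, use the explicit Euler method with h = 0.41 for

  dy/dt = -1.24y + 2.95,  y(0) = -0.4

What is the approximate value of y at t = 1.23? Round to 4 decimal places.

2.0489

Euler: y_{n+1} = y_n + h·f(t_n, y_n).
t=0.000000, y=-0.400000: f=3.446000 → y ← -0.400000 + 0.41·3.446000 = 1.012860
t=0.410000, y=1.012860: f=1.694054 → y ← 1.012860 + 0.41·1.694054 = 1.707422
t=0.820000, y=1.707422: f=0.832797 → y ← 1.707422 + 0.41·0.832797 = 2.048869
y(1.23) ≈ 2.0489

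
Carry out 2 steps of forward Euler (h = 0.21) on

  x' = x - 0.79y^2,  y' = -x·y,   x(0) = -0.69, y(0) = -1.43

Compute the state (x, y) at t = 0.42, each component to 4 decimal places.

Euler on (x,y): x_{n+1} = x_n + h·x', y_{n+1} = y_n + h·y'.
0.000000: (-0.690000, -1.430000); f=(-2.305471, -0.986700) → (-1.174149, -1.637207)
0.210000: (-1.174149, -1.637207); f=(-3.291702, -1.922325) → (-1.865406, -2.040895)
(x(0.42), y(0.42)) ≈ (-1.8654, -2.0409)

-1.8654, -2.0409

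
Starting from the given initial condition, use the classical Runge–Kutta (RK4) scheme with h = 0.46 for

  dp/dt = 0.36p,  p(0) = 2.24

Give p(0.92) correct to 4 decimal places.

RK4: k1 = f(t_n, p_n); k2 = f(t_n + h/2, p_n + (h/2)·k1); k3 = f(t_n + h/2, p_n + (h/2)·k2); k4 = f(t_n + h, p_n + h·k3); p_{n+1} = p_n + (h/6)·(k1 + 2k2 + 2k3 + k4).
t=0.000000, p=2.240000:
  k1 = f(0.000000, 2.240000) = 0.806400
  k2 = f(0.230000, 2.425472) = 0.873170
  k3 = f(0.230000, 2.440829) = 0.878698
  k4 = f(0.460000, 2.644201) = 0.951912
  p ← 2.240000 + (0.46/6)·(k1 + 2k2 + 2k3 + k4) = 2.643424
t=0.460000, p=2.643424:
  k1 = f(0.460000, 2.643424) = 0.951633
  k2 = f(0.690000, 2.862299) = 1.030428
  k3 = f(0.690000, 2.880422) = 1.036952
  k4 = f(0.920000, 3.120422) = 1.123352
  p ← 2.643424 + (0.46/6)·(k1 + 2k2 + 2k3 + k4) = 3.119504
p(0.92) ≈ 3.1195

3.1195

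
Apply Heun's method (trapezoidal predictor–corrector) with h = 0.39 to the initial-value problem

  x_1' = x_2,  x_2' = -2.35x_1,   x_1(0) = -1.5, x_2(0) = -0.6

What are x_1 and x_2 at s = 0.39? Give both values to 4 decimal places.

Heun on (x_1,x_2): k1 = f(s_n, state_n); k2 = f(s_n + h, state_n + h·k1); state_{n+1} = state_n + (h/2)·(k1 + k2).
0.000000: (-1.500000, -0.600000)
  k1 = (-0.600000, 3.525000)
  predictor → (-1.734000, 0.774750)
  k2 = (0.774750, 4.074900)
  → (-1.465924, 0.881981)
(x_1(0.39), x_2(0.39)) ≈ (-1.4659, 0.8820)

-1.4659, 0.8820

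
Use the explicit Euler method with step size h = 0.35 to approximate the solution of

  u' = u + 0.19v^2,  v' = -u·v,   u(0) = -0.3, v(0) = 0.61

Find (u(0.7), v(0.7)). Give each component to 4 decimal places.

Euler on (u,v): u_{n+1} = u_n + h·u', v_{n+1} = v_n + h·v'.
0.000000: (-0.300000, 0.610000); f=(-0.229301, 0.183000) → (-0.380255, 0.674050)
0.350000: (-0.380255, 0.674050); f=(-0.293930, 0.256311) → (-0.483131, 0.763759)
(u(0.7), v(0.7)) ≈ (-0.4831, 0.7638)

-0.4831, 0.7638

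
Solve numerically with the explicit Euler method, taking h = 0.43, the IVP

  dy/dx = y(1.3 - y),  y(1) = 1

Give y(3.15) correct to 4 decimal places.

1.2913

Euler: y_{n+1} = y_n + h·f(x_n, y_n).
x=1.000000, y=1.000000: f=0.300000 → y ← 1.000000 + 0.43·0.300000 = 1.129000
x=1.430000, y=1.129000: f=0.193059 → y ← 1.129000 + 0.43·0.193059 = 1.212015
x=1.860000, y=1.212015: f=0.106639 → y ← 1.212015 + 0.43·0.106639 = 1.257870
x=2.290000, y=1.257870: f=0.052994 → y ← 1.257870 + 0.43·0.052994 = 1.280657
x=2.720000, y=1.280657: f=0.024771 → y ← 1.280657 + 0.43·0.024771 = 1.291309
y(3.15) ≈ 1.2913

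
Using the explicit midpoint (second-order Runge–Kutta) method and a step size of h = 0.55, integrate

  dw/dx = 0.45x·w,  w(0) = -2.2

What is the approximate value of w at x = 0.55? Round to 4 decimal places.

Midpoint: k1 = f(x_n, w_n); k2 = f(x_n + h/2, w_n + (h/2)·k1); w_{n+1} = w_n + h·k2.
x=0.000000, w=-2.200000:
  k1 = f(0.000000, -2.200000) = 0.000000
  k2 = f(0.275000, -2.200000) = -0.272250
  w ← -2.200000 + 0.55·(-0.272250) = -2.349738
w(0.55) ≈ -2.3497

-2.3497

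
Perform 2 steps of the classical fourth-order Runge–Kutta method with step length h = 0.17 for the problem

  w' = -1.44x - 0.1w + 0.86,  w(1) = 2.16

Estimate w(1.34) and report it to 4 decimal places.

RK4: k1 = f(x_n, w_n); k2 = f(x_n + h/2, w_n + (h/2)·k1); k3 = f(x_n + h/2, w_n + (h/2)·k2); k4 = f(x_n + h, w_n + h·k3); w_{n+1} = w_n + (h/6)·(k1 + 2k2 + 2k3 + k4).
x=1.000000, w=2.160000:
  k1 = f(1.000000, 2.160000) = -0.796000
  k2 = f(1.085000, 2.092340) = -0.911634
  k3 = f(1.085000, 2.082511) = -0.910651
  k4 = f(1.170000, 2.005189) = -1.025319
  w ← 2.160000 + (0.17/6)·(k1 + 2k2 + 2k3 + k4) = 2.005133
x=1.170000, w=2.005133:
  k1 = f(1.170000, 2.005133) = -1.025313
  k2 = f(1.255000, 1.917982) = -1.138998
  k3 = f(1.255000, 1.908318) = -1.138032
  k4 = f(1.340000, 1.811668) = -1.250767
  w ← 2.005133 + (0.17/6)·(k1 + 2k2 + 2k3 + k4) = 1.811613
w(1.34) ≈ 1.8116

1.8116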